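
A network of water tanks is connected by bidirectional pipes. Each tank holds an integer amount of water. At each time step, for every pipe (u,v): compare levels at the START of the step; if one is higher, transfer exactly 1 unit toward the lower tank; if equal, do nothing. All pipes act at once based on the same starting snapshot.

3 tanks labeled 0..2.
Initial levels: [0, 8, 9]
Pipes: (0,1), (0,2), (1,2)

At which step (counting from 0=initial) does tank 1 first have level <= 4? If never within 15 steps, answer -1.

Step 1: flows [1->0,2->0,2->1] -> levels [2 8 7]
Step 2: flows [1->0,2->0,1->2] -> levels [4 6 7]
Step 3: flows [1->0,2->0,2->1] -> levels [6 6 5]
Step 4: flows [0=1,0->2,1->2] -> levels [5 5 7]
Step 5: flows [0=1,2->0,2->1] -> levels [6 6 5]
  -> period-2 cycle (repeats step 3); tank 1 never drops to <=4
Tank 1 never reaches <=4 within 15 steps

Answer: -1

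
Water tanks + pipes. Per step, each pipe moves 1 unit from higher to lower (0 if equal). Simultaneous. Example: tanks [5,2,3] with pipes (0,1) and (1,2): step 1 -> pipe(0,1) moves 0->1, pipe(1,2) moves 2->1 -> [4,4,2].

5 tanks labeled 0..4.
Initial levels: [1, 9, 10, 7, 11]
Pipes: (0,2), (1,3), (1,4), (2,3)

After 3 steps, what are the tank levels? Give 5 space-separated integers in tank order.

Answer: 4 8 7 9 10

Derivation:
Step 1: flows [2->0,1->3,4->1,2->3] -> levels [2 9 8 9 10]
Step 2: flows [2->0,1=3,4->1,3->2] -> levels [3 10 8 8 9]
Step 3: flows [2->0,1->3,1->4,2=3] -> levels [4 8 7 9 10]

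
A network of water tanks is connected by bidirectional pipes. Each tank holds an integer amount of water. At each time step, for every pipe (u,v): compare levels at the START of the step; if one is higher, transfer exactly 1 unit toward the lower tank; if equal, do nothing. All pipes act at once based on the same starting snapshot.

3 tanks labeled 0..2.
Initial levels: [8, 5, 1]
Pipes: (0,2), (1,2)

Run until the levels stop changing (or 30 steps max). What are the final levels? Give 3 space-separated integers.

Step 1: flows [0->2,1->2] -> levels [7 4 3]
Step 2: flows [0->2,1->2] -> levels [6 3 5]
Step 3: flows [0->2,2->1] -> levels [5 4 5]
Step 4: flows [0=2,2->1] -> levels [5 5 4]
Step 5: flows [0->2,1->2] -> levels [4 4 6]
Step 6: flows [2->0,2->1] -> levels [5 5 4]
  -> period-2 cycle: step 6 state = step 4 state; never stabilizes
  -> state at step 30: (30-4) mod 2 = 0, same as step 4 -> [5 5 4]

Answer: 5 5 4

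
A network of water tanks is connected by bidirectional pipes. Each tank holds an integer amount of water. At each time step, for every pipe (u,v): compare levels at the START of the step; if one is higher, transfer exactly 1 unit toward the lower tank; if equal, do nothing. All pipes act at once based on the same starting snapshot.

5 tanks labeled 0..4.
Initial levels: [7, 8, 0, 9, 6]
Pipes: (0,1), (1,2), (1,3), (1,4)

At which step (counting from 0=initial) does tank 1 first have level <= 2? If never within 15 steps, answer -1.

Step 1: flows [1->0,1->2,3->1,1->4] -> levels [8 6 1 8 7]
Step 2: flows [0->1,1->2,3->1,4->1] -> levels [7 8 2 7 6]
Step 3: flows [1->0,1->2,1->3,1->4] -> levels [8 4 3 8 7]
Step 4: flows [0->1,1->2,3->1,4->1] -> levels [7 6 4 7 6]
Step 5: flows [0->1,1->2,3->1,1=4] -> levels [6 7 5 6 6]
Step 6: flows [1->0,1->2,1->3,1->4] -> levels [7 3 6 7 7]
Step 7: flows [0->1,2->1,3->1,4->1] -> levels [6 7 5 6 6]
  -> period-2 cycle (repeats step 5); tank 1 never drops to <=2
Tank 1 never reaches <=2 within 15 steps

Answer: -1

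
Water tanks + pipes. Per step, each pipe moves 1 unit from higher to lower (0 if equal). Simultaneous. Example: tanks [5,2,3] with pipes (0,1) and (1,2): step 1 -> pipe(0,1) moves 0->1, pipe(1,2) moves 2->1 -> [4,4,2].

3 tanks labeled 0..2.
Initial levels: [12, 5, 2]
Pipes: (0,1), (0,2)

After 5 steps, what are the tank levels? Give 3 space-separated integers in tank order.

Answer: 7 6 6

Derivation:
Step 1: flows [0->1,0->2] -> levels [10 6 3]
Step 2: flows [0->1,0->2] -> levels [8 7 4]
Step 3: flows [0->1,0->2] -> levels [6 8 5]
Step 4: flows [1->0,0->2] -> levels [6 7 6]
Step 5: flows [1->0,0=2] -> levels [7 6 6]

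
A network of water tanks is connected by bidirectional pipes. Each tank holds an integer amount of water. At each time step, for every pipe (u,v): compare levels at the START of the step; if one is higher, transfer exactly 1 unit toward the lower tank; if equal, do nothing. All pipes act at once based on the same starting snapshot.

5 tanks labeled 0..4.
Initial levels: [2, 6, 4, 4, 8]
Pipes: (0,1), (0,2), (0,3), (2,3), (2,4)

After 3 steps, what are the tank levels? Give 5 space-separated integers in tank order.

Step 1: flows [1->0,2->0,3->0,2=3,4->2] -> levels [5 5 4 3 7]
Step 2: flows [0=1,0->2,0->3,2->3,4->2] -> levels [3 5 5 5 6]
Step 3: flows [1->0,2->0,3->0,2=3,4->2] -> levels [6 4 5 4 5]

Answer: 6 4 5 4 5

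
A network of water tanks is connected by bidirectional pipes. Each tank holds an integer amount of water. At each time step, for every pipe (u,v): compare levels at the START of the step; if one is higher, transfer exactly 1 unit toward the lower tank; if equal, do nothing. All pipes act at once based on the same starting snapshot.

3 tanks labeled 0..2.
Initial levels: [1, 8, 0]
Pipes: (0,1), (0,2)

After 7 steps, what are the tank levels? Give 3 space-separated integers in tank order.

Answer: 3 3 3

Derivation:
Step 1: flows [1->0,0->2] -> levels [1 7 1]
Step 2: flows [1->0,0=2] -> levels [2 6 1]
Step 3: flows [1->0,0->2] -> levels [2 5 2]
Step 4: flows [1->0,0=2] -> levels [3 4 2]
Step 5: flows [1->0,0->2] -> levels [3 3 3]
Step 6: flows [0=1,0=2] -> levels [3 3 3]
  -> stable; steps 7..7 unchanged -> [3 3 3]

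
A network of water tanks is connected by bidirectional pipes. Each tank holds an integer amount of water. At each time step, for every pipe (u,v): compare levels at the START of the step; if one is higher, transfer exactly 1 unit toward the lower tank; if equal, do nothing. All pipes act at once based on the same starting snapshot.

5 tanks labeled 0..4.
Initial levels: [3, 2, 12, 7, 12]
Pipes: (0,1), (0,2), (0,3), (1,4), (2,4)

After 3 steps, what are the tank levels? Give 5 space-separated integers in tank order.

Step 1: flows [0->1,2->0,3->0,4->1,2=4] -> levels [4 4 11 6 11]
Step 2: flows [0=1,2->0,3->0,4->1,2=4] -> levels [6 5 10 5 10]
Step 3: flows [0->1,2->0,0->3,4->1,2=4] -> levels [5 7 9 6 9]

Answer: 5 7 9 6 9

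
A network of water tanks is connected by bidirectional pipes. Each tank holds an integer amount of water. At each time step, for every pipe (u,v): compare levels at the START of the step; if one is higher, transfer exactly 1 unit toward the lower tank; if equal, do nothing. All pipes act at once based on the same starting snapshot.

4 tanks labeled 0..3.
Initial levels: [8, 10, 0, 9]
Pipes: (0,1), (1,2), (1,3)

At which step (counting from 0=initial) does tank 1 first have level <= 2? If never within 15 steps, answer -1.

Answer: -1

Derivation:
Step 1: flows [1->0,1->2,1->3] -> levels [9 7 1 10]
Step 2: flows [0->1,1->2,3->1] -> levels [8 8 2 9]
Step 3: flows [0=1,1->2,3->1] -> levels [8 8 3 8]
Step 4: flows [0=1,1->2,1=3] -> levels [8 7 4 8]
Step 5: flows [0->1,1->2,3->1] -> levels [7 8 5 7]
Step 6: flows [1->0,1->2,1->3] -> levels [8 5 6 8]
Step 7: flows [0->1,2->1,3->1] -> levels [7 8 5 7]
  -> period-2 cycle (repeats step 5); tank 1 never drops to <=2
Tank 1 never reaches <=2 within 15 steps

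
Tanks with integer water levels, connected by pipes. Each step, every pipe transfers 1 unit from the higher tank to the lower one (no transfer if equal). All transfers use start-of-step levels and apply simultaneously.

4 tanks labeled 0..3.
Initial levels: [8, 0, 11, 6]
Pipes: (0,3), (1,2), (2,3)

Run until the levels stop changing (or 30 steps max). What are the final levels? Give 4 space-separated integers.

Answer: 6 6 5 8

Derivation:
Step 1: flows [0->3,2->1,2->3] -> levels [7 1 9 8]
Step 2: flows [3->0,2->1,2->3] -> levels [8 2 7 8]
Step 3: flows [0=3,2->1,3->2] -> levels [8 3 7 7]
Step 4: flows [0->3,2->1,2=3] -> levels [7 4 6 8]
Step 5: flows [3->0,2->1,3->2] -> levels [8 5 6 6]
Step 6: flows [0->3,2->1,2=3] -> levels [7 6 5 7]
Step 7: flows [0=3,1->2,3->2] -> levels [7 5 7 6]
Step 8: flows [0->3,2->1,2->3] -> levels [6 6 5 8]
Step 9: flows [3->0,1->2,3->2] -> levels [7 5 7 6]
  -> period-2 cycle: step 9 state = step 7 state; never stabilizes
  -> state at step 30: (30-7) mod 2 = 1, same as step 8 -> [6 6 5 8]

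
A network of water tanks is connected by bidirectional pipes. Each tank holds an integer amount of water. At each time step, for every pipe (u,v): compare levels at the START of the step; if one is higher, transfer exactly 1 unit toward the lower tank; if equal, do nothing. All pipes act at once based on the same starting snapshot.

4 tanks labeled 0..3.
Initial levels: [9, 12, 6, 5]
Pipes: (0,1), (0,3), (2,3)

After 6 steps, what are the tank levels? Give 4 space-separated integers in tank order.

Answer: 7 9 7 9

Derivation:
Step 1: flows [1->0,0->3,2->3] -> levels [9 11 5 7]
Step 2: flows [1->0,0->3,3->2] -> levels [9 10 6 7]
Step 3: flows [1->0,0->3,3->2] -> levels [9 9 7 7]
Step 4: flows [0=1,0->3,2=3] -> levels [8 9 7 8]
Step 5: flows [1->0,0=3,3->2] -> levels [9 8 8 7]
Step 6: flows [0->1,0->3,2->3] -> levels [7 9 7 9]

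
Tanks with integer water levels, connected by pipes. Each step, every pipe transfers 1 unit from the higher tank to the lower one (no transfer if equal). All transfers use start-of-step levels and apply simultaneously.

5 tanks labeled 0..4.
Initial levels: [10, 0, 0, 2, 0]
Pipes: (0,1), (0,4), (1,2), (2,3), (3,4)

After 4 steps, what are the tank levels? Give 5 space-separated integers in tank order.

Step 1: flows [0->1,0->4,1=2,3->2,3->4] -> levels [8 1 1 0 2]
Step 2: flows [0->1,0->4,1=2,2->3,4->3] -> levels [6 2 0 2 2]
Step 3: flows [0->1,0->4,1->2,3->2,3=4] -> levels [4 2 2 1 3]
Step 4: flows [0->1,0->4,1=2,2->3,4->3] -> levels [2 3 1 3 3]

Answer: 2 3 1 3 3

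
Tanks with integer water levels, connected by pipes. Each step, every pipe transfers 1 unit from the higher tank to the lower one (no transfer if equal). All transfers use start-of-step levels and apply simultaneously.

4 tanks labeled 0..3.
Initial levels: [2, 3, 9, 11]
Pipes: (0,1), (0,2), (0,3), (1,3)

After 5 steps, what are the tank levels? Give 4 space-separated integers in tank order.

Answer: 8 6 6 5

Derivation:
Step 1: flows [1->0,2->0,3->0,3->1] -> levels [5 3 8 9]
Step 2: flows [0->1,2->0,3->0,3->1] -> levels [6 5 7 7]
Step 3: flows [0->1,2->0,3->0,3->1] -> levels [7 7 6 5]
Step 4: flows [0=1,0->2,0->3,1->3] -> levels [5 6 7 7]
Step 5: flows [1->0,2->0,3->0,3->1] -> levels [8 6 6 5]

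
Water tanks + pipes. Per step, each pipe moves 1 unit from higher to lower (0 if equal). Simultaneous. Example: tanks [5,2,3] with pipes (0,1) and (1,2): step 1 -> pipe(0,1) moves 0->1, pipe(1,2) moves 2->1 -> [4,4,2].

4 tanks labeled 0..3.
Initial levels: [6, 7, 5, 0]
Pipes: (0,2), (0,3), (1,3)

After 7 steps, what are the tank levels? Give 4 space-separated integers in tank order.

Step 1: flows [0->2,0->3,1->3] -> levels [4 6 6 2]
Step 2: flows [2->0,0->3,1->3] -> levels [4 5 5 4]
Step 3: flows [2->0,0=3,1->3] -> levels [5 4 4 5]
Step 4: flows [0->2,0=3,3->1] -> levels [4 5 5 4]
  -> period-2 cycle: step 4 state = step 2 state
  -> state at step 7: (7-2) mod 2 = 1, same as step 3 -> [5 4 4 5]

Answer: 5 4 4 5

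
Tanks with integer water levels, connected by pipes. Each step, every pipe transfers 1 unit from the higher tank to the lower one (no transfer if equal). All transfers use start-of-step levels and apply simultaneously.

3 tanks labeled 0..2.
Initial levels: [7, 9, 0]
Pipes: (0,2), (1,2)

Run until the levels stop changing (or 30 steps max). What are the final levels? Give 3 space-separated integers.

Answer: 6 6 4

Derivation:
Step 1: flows [0->2,1->2] -> levels [6 8 2]
Step 2: flows [0->2,1->2] -> levels [5 7 4]
Step 3: flows [0->2,1->2] -> levels [4 6 6]
Step 4: flows [2->0,1=2] -> levels [5 6 5]
Step 5: flows [0=2,1->2] -> levels [5 5 6]
Step 6: flows [2->0,2->1] -> levels [6 6 4]
Step 7: flows [0->2,1->2] -> levels [5 5 6]
  -> period-2 cycle: step 7 state = step 5 state; never stabilizes
  -> state at step 30: (30-5) mod 2 = 1, same as step 6 -> [6 6 4]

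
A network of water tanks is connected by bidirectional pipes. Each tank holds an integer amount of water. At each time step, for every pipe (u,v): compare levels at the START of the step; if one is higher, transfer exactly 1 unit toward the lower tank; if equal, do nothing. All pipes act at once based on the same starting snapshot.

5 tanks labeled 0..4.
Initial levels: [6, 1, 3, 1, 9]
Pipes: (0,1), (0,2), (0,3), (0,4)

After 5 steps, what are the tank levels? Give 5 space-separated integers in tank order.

Step 1: flows [0->1,0->2,0->3,4->0] -> levels [4 2 4 2 8]
Step 2: flows [0->1,0=2,0->3,4->0] -> levels [3 3 4 3 7]
Step 3: flows [0=1,2->0,0=3,4->0] -> levels [5 3 3 3 6]
Step 4: flows [0->1,0->2,0->3,4->0] -> levels [3 4 4 4 5]
Step 5: flows [1->0,2->0,3->0,4->0] -> levels [7 3 3 3 4]

Answer: 7 3 3 3 4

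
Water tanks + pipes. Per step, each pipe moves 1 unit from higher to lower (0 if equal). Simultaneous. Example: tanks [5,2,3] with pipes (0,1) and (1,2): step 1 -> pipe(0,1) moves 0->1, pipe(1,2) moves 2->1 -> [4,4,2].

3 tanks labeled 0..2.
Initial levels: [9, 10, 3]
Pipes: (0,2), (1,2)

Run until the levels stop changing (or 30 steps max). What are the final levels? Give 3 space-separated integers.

Step 1: flows [0->2,1->2] -> levels [8 9 5]
Step 2: flows [0->2,1->2] -> levels [7 8 7]
Step 3: flows [0=2,1->2] -> levels [7 7 8]
Step 4: flows [2->0,2->1] -> levels [8 8 6]
Step 5: flows [0->2,1->2] -> levels [7 7 8]
  -> period-2 cycle: step 5 state = step 3 state; never stabilizes
  -> state at step 30: (30-3) mod 2 = 1, same as step 4 -> [8 8 6]

Answer: 8 8 6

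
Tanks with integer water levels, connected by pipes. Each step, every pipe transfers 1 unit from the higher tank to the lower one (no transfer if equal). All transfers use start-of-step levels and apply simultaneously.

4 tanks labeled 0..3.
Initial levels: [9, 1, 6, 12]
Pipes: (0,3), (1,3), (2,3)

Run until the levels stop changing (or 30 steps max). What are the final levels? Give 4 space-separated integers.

Answer: 8 7 8 5

Derivation:
Step 1: flows [3->0,3->1,3->2] -> levels [10 2 7 9]
Step 2: flows [0->3,3->1,3->2] -> levels [9 3 8 8]
Step 3: flows [0->3,3->1,2=3] -> levels [8 4 8 8]
Step 4: flows [0=3,3->1,2=3] -> levels [8 5 8 7]
Step 5: flows [0->3,3->1,2->3] -> levels [7 6 7 8]
Step 6: flows [3->0,3->1,3->2] -> levels [8 7 8 5]
Step 7: flows [0->3,1->3,2->3] -> levels [7 6 7 8]
  -> period-2 cycle: step 7 state = step 5 state; never stabilizes
  -> state at step 30: (30-5) mod 2 = 1, same as step 6 -> [8 7 8 5]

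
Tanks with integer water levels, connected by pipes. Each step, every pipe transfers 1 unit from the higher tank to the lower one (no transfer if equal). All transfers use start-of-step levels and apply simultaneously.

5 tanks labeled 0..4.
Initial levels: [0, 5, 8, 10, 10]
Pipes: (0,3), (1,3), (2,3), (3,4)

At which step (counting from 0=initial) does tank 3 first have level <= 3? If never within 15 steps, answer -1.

Answer: -1

Derivation:
Step 1: flows [3->0,3->1,3->2,3=4] -> levels [1 6 9 7 10]
Step 2: flows [3->0,3->1,2->3,4->3] -> levels [2 7 8 7 9]
Step 3: flows [3->0,1=3,2->3,4->3] -> levels [3 7 7 8 8]
Step 4: flows [3->0,3->1,3->2,3=4] -> levels [4 8 8 5 8]
Step 5: flows [3->0,1->3,2->3,4->3] -> levels [5 7 7 7 7]
Step 6: flows [3->0,1=3,2=3,3=4] -> levels [6 7 7 6 7]
Step 7: flows [0=3,1->3,2->3,4->3] -> levels [6 6 6 9 6]
Step 8: flows [3->0,3->1,3->2,3->4] -> levels [7 7 7 5 7]
Step 9: flows [0->3,1->3,2->3,4->3] -> levels [6 6 6 9 6]
  -> period-2 cycle (repeats step 7); tank 3 never drops to <=3
Tank 3 never reaches <=3 within 15 steps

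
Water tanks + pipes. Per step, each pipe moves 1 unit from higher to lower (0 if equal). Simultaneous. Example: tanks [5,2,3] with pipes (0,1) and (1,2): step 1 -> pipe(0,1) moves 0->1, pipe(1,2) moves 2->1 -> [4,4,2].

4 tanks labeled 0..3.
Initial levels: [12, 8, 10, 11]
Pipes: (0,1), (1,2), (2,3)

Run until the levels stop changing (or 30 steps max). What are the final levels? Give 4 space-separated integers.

Step 1: flows [0->1,2->1,3->2] -> levels [11 10 10 10]
Step 2: flows [0->1,1=2,2=3] -> levels [10 11 10 10]
Step 3: flows [1->0,1->2,2=3] -> levels [11 9 11 10]
Step 4: flows [0->1,2->1,2->3] -> levels [10 11 9 11]
Step 5: flows [1->0,1->2,3->2] -> levels [11 9 11 10]
  -> period-2 cycle: step 5 state = step 3 state; never stabilizes
  -> state at step 30: (30-3) mod 2 = 1, same as step 4 -> [10 11 9 11]

Answer: 10 11 9 11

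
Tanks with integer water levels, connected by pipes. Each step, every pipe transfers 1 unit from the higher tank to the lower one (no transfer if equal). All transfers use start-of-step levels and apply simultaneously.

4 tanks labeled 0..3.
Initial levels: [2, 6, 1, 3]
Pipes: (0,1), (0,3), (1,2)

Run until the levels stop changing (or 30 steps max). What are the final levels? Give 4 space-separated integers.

Step 1: flows [1->0,3->0,1->2] -> levels [4 4 2 2]
Step 2: flows [0=1,0->3,1->2] -> levels [3 3 3 3]
Step 3: flows [0=1,0=3,1=2] -> levels [3 3 3 3]
  -> stable (no change)

Answer: 3 3 3 3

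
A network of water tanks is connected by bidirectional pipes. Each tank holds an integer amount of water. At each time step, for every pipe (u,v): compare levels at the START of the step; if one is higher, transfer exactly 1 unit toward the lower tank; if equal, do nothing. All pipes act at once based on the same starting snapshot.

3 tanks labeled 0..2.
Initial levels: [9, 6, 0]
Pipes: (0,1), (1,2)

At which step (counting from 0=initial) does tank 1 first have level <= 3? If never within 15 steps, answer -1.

Answer: -1

Derivation:
Step 1: flows [0->1,1->2] -> levels [8 6 1]
Step 2: flows [0->1,1->2] -> levels [7 6 2]
Step 3: flows [0->1,1->2] -> levels [6 6 3]
Step 4: flows [0=1,1->2] -> levels [6 5 4]
Step 5: flows [0->1,1->2] -> levels [5 5 5]
Step 6: flows [0=1,1=2] -> levels [5 5 5]
  -> stable; tank 1 stays at 5 > 3
Tank 1 never reaches <=3 within 15 steps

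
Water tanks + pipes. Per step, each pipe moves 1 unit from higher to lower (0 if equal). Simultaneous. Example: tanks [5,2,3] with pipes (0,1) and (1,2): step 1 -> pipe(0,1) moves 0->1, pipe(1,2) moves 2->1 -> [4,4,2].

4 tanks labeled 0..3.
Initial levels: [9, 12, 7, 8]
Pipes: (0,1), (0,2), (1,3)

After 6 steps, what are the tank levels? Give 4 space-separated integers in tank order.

Answer: 10 8 8 10

Derivation:
Step 1: flows [1->0,0->2,1->3] -> levels [9 10 8 9]
Step 2: flows [1->0,0->2,1->3] -> levels [9 8 9 10]
Step 3: flows [0->1,0=2,3->1] -> levels [8 10 9 9]
Step 4: flows [1->0,2->0,1->3] -> levels [10 8 8 10]
Step 5: flows [0->1,0->2,3->1] -> levels [8 10 9 9]
  -> period-2 cycle: step 5 state = step 3 state
  -> state at step 6: (6-3) mod 2 = 1, same as step 4 -> [10 8 8 10]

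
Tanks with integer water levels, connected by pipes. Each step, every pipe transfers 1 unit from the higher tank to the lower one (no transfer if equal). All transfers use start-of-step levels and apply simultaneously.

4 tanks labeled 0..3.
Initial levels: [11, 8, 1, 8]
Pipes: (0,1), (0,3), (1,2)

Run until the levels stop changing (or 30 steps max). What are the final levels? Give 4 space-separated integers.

Answer: 6 8 6 8

Derivation:
Step 1: flows [0->1,0->3,1->2] -> levels [9 8 2 9]
Step 2: flows [0->1,0=3,1->2] -> levels [8 8 3 9]
Step 3: flows [0=1,3->0,1->2] -> levels [9 7 4 8]
Step 4: flows [0->1,0->3,1->2] -> levels [7 7 5 9]
Step 5: flows [0=1,3->0,1->2] -> levels [8 6 6 8]
Step 6: flows [0->1,0=3,1=2] -> levels [7 7 6 8]
Step 7: flows [0=1,3->0,1->2] -> levels [8 6 7 7]
Step 8: flows [0->1,0->3,2->1] -> levels [6 8 6 8]
Step 9: flows [1->0,3->0,1->2] -> levels [8 6 7 7]
  -> period-2 cycle: step 9 state = step 7 state; never stabilizes
  -> state at step 30: (30-7) mod 2 = 1, same as step 8 -> [6 8 6 8]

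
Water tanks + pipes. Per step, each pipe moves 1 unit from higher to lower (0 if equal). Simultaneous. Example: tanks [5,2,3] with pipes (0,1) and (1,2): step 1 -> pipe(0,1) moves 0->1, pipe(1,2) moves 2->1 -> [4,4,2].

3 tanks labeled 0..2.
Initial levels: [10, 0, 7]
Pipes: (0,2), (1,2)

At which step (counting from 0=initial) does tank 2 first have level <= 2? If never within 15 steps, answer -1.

Step 1: flows [0->2,2->1] -> levels [9 1 7]
Step 2: flows [0->2,2->1] -> levels [8 2 7]
Step 3: flows [0->2,2->1] -> levels [7 3 7]
Step 4: flows [0=2,2->1] -> levels [7 4 6]
Step 5: flows [0->2,2->1] -> levels [6 5 6]
Step 6: flows [0=2,2->1] -> levels [6 6 5]
Step 7: flows [0->2,1->2] -> levels [5 5 7]
Step 8: flows [2->0,2->1] -> levels [6 6 5]
  -> period-2 cycle (repeats step 6); tank 2 never drops to <=2
Tank 2 never reaches <=2 within 15 steps

Answer: -1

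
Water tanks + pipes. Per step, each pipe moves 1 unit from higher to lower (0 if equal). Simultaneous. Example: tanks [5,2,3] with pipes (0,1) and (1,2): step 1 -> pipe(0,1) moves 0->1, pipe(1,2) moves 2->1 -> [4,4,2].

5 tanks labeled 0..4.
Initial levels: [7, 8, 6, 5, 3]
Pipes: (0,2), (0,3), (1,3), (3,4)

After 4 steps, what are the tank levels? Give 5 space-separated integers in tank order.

Answer: 7 6 6 4 6

Derivation:
Step 1: flows [0->2,0->3,1->3,3->4] -> levels [5 7 7 6 4]
Step 2: flows [2->0,3->0,1->3,3->4] -> levels [7 6 6 5 5]
Step 3: flows [0->2,0->3,1->3,3=4] -> levels [5 5 7 7 5]
Step 4: flows [2->0,3->0,3->1,3->4] -> levels [7 6 6 4 6]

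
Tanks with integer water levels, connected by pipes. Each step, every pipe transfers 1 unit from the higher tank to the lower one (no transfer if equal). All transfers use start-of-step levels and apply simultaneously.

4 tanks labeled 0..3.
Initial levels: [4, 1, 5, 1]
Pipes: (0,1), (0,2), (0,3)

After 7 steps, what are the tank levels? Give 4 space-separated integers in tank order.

Answer: 5 2 2 2

Derivation:
Step 1: flows [0->1,2->0,0->3] -> levels [3 2 4 2]
Step 2: flows [0->1,2->0,0->3] -> levels [2 3 3 3]
Step 3: flows [1->0,2->0,3->0] -> levels [5 2 2 2]
Step 4: flows [0->1,0->2,0->3] -> levels [2 3 3 3]
  -> period-2 cycle: step 4 state = step 2 state
  -> state at step 7: (7-2) mod 2 = 1, same as step 3 -> [5 2 2 2]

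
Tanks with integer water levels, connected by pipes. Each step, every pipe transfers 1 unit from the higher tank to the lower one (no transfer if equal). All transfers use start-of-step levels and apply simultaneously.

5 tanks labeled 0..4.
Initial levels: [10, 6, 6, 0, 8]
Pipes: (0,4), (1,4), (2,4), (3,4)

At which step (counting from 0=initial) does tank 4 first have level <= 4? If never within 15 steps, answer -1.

Step 1: flows [0->4,4->1,4->2,4->3] -> levels [9 7 7 1 6]
Step 2: flows [0->4,1->4,2->4,4->3] -> levels [8 6 6 2 8]
Step 3: flows [0=4,4->1,4->2,4->3] -> levels [8 7 7 3 5]
Step 4: flows [0->4,1->4,2->4,4->3] -> levels [7 6 6 4 7]
Step 5: flows [0=4,4->1,4->2,4->3] -> levels [7 7 7 5 4]
Tank 4 first reaches <=4 at step 5

Answer: 5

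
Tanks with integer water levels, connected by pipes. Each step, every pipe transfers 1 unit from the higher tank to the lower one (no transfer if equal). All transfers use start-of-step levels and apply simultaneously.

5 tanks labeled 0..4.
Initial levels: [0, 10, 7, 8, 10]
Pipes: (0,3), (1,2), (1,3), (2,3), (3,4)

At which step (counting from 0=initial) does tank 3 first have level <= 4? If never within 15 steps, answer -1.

Step 1: flows [3->0,1->2,1->3,3->2,4->3] -> levels [1 8 9 8 9]
Step 2: flows [3->0,2->1,1=3,2->3,4->3] -> levels [2 9 7 9 8]
Step 3: flows [3->0,1->2,1=3,3->2,3->4] -> levels [3 8 9 6 9]
Step 4: flows [3->0,2->1,1->3,2->3,4->3] -> levels [4 8 7 8 8]
Step 5: flows [3->0,1->2,1=3,3->2,3=4] -> levels [5 7 9 6 8]
Step 6: flows [3->0,2->1,1->3,2->3,4->3] -> levels [6 7 7 8 7]
Step 7: flows [3->0,1=2,3->1,3->2,3->4] -> levels [7 8 8 4 8]
Tank 3 first reaches <=4 at step 7

Answer: 7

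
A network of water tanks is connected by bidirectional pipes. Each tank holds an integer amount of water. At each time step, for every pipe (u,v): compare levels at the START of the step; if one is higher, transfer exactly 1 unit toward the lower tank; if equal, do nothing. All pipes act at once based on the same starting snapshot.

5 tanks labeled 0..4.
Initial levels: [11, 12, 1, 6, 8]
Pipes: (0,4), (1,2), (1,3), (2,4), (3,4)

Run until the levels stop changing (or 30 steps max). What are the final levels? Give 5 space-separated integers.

Answer: 8 6 9 9 6

Derivation:
Step 1: flows [0->4,1->2,1->3,4->2,4->3] -> levels [10 10 3 8 7]
Step 2: flows [0->4,1->2,1->3,4->2,3->4] -> levels [9 8 5 8 8]
Step 3: flows [0->4,1->2,1=3,4->2,3=4] -> levels [8 7 7 8 8]
Step 4: flows [0=4,1=2,3->1,4->2,3=4] -> levels [8 8 8 7 7]
Step 5: flows [0->4,1=2,1->3,2->4,3=4] -> levels [7 7 7 8 9]
Step 6: flows [4->0,1=2,3->1,4->2,4->3] -> levels [8 8 8 8 6]
Step 7: flows [0->4,1=2,1=3,2->4,3->4] -> levels [7 8 7 7 9]
Step 8: flows [4->0,1->2,1->3,4->2,4->3] -> levels [8 6 9 9 6]
Step 9: flows [0->4,2->1,3->1,2->4,3->4] -> levels [7 8 7 7 9]
  -> period-2 cycle: step 9 state = step 7 state; never stabilizes
  -> state at step 30: (30-7) mod 2 = 1, same as step 8 -> [8 6 9 9 6]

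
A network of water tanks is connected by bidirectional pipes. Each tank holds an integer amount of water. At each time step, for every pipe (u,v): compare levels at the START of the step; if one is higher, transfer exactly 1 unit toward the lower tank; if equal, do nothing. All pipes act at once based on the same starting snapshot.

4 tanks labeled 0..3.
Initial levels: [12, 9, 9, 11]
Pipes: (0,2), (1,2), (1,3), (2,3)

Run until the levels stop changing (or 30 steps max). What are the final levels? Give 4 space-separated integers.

Answer: 11 10 9 11

Derivation:
Step 1: flows [0->2,1=2,3->1,3->2] -> levels [11 10 11 9]
Step 2: flows [0=2,2->1,1->3,2->3] -> levels [11 10 9 11]
Step 3: flows [0->2,1->2,3->1,3->2] -> levels [10 10 12 9]
Step 4: flows [2->0,2->1,1->3,2->3] -> levels [11 10 9 11]
  -> period-2 cycle: step 4 state = step 2 state; never stabilizes
  -> state at step 30: (30-2) mod 2 = 0, same as step 2 -> [11 10 9 11]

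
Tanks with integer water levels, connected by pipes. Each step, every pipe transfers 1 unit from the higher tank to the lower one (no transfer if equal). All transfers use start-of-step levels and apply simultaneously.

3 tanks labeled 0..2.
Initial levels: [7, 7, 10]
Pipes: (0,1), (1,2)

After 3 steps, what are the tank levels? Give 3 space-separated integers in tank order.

Step 1: flows [0=1,2->1] -> levels [7 8 9]
Step 2: flows [1->0,2->1] -> levels [8 8 8]
Step 3: flows [0=1,1=2] -> levels [8 8 8]

Answer: 8 8 8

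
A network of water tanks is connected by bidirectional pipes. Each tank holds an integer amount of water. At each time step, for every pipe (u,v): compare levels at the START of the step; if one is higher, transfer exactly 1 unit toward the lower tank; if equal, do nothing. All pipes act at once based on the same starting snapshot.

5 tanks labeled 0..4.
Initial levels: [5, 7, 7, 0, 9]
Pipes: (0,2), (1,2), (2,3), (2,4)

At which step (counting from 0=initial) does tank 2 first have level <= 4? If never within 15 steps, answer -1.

Step 1: flows [2->0,1=2,2->3,4->2] -> levels [6 7 6 1 8]
Step 2: flows [0=2,1->2,2->3,4->2] -> levels [6 6 7 2 7]
Step 3: flows [2->0,2->1,2->3,2=4] -> levels [7 7 4 3 7]
Tank 2 first reaches <=4 at step 3

Answer: 3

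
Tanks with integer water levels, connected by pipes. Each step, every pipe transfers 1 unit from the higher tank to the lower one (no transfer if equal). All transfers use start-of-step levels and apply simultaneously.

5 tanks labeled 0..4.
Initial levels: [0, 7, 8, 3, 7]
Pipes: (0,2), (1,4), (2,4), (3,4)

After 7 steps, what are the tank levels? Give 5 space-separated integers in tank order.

Answer: 5 5 3 5 7

Derivation:
Step 1: flows [2->0,1=4,2->4,4->3] -> levels [1 7 6 4 7]
Step 2: flows [2->0,1=4,4->2,4->3] -> levels [2 7 6 5 5]
Step 3: flows [2->0,1->4,2->4,3=4] -> levels [3 6 4 5 7]
Step 4: flows [2->0,4->1,4->2,4->3] -> levels [4 7 4 6 4]
Step 5: flows [0=2,1->4,2=4,3->4] -> levels [4 6 4 5 6]
Step 6: flows [0=2,1=4,4->2,4->3] -> levels [4 6 5 6 4]
Step 7: flows [2->0,1->4,2->4,3->4] -> levels [5 5 3 5 7]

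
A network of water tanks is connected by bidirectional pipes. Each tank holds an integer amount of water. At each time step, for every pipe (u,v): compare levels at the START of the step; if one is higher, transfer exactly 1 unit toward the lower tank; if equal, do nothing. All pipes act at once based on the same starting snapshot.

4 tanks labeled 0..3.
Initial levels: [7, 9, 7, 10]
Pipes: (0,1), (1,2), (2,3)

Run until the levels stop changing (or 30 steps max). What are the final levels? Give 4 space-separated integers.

Answer: 7 9 8 9

Derivation:
Step 1: flows [1->0,1->2,3->2] -> levels [8 7 9 9]
Step 2: flows [0->1,2->1,2=3] -> levels [7 9 8 9]
Step 3: flows [1->0,1->2,3->2] -> levels [8 7 10 8]
Step 4: flows [0->1,2->1,2->3] -> levels [7 9 8 9]
  -> period-2 cycle: step 4 state = step 2 state; never stabilizes
  -> state at step 30: (30-2) mod 2 = 0, same as step 2 -> [7 9 8 9]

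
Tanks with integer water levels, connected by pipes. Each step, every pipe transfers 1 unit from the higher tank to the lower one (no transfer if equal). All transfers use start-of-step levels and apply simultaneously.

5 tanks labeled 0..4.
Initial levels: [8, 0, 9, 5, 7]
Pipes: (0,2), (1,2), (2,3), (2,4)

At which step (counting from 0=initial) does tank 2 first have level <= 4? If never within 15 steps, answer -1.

Step 1: flows [2->0,2->1,2->3,2->4] -> levels [9 1 5 6 8]
Step 2: flows [0->2,2->1,3->2,4->2] -> levels [8 2 7 5 7]
Step 3: flows [0->2,2->1,2->3,2=4] -> levels [7 3 6 6 7]
Step 4: flows [0->2,2->1,2=3,4->2] -> levels [6 4 7 6 6]
Step 5: flows [2->0,2->1,2->3,2->4] -> levels [7 5 3 7 7]
Tank 2 first reaches <=4 at step 5

Answer: 5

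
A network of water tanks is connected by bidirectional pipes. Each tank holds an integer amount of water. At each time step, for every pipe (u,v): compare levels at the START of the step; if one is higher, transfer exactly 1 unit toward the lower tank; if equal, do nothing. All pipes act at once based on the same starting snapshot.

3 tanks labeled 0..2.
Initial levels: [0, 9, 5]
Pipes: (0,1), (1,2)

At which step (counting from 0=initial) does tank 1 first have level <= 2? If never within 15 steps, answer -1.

Step 1: flows [1->0,1->2] -> levels [1 7 6]
Step 2: flows [1->0,1->2] -> levels [2 5 7]
Step 3: flows [1->0,2->1] -> levels [3 5 6]
Step 4: flows [1->0,2->1] -> levels [4 5 5]
Step 5: flows [1->0,1=2] -> levels [5 4 5]
Step 6: flows [0->1,2->1] -> levels [4 6 4]
Step 7: flows [1->0,1->2] -> levels [5 4 5]
  -> period-2 cycle (repeats step 5); tank 1 never drops to <=2
Tank 1 never reaches <=2 within 15 steps

Answer: -1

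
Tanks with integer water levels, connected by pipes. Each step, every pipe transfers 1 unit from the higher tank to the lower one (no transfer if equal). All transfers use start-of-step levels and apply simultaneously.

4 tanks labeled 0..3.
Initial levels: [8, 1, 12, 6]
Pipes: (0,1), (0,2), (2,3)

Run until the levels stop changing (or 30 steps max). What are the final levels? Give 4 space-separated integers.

Answer: 7 6 6 8

Derivation:
Step 1: flows [0->1,2->0,2->3] -> levels [8 2 10 7]
Step 2: flows [0->1,2->0,2->3] -> levels [8 3 8 8]
Step 3: flows [0->1,0=2,2=3] -> levels [7 4 8 8]
Step 4: flows [0->1,2->0,2=3] -> levels [7 5 7 8]
Step 5: flows [0->1,0=2,3->2] -> levels [6 6 8 7]
Step 6: flows [0=1,2->0,2->3] -> levels [7 6 6 8]
Step 7: flows [0->1,0->2,3->2] -> levels [5 7 8 7]
Step 8: flows [1->0,2->0,2->3] -> levels [7 6 6 8]
  -> period-2 cycle: step 8 state = step 6 state; never stabilizes
  -> state at step 30: (30-6) mod 2 = 0, same as step 6 -> [7 6 6 8]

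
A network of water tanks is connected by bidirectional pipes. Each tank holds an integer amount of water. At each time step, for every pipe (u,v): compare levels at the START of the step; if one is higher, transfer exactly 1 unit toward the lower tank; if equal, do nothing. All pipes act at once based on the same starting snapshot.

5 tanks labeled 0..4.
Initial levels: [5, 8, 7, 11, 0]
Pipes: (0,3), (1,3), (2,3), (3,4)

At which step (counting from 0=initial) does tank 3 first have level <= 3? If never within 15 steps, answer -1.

Step 1: flows [3->0,3->1,3->2,3->4] -> levels [6 9 8 7 1]
Step 2: flows [3->0,1->3,2->3,3->4] -> levels [7 8 7 7 2]
Step 3: flows [0=3,1->3,2=3,3->4] -> levels [7 7 7 7 3]
Step 4: flows [0=3,1=3,2=3,3->4] -> levels [7 7 7 6 4]
Step 5: flows [0->3,1->3,2->3,3->4] -> levels [6 6 6 8 5]
Step 6: flows [3->0,3->1,3->2,3->4] -> levels [7 7 7 4 6]
Step 7: flows [0->3,1->3,2->3,4->3] -> levels [6 6 6 8 5]
  -> period-2 cycle (repeats step 5); tank 3 never drops to <=3
Tank 3 never reaches <=3 within 15 steps

Answer: -1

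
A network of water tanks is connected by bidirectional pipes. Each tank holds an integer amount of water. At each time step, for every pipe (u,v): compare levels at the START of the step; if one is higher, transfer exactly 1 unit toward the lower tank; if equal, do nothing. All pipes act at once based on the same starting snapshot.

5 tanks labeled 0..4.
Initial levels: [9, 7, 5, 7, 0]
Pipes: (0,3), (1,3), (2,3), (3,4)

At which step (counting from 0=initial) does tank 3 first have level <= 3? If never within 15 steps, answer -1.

Step 1: flows [0->3,1=3,3->2,3->4] -> levels [8 7 6 6 1]
Step 2: flows [0->3,1->3,2=3,3->4] -> levels [7 6 6 7 2]
Step 3: flows [0=3,3->1,3->2,3->4] -> levels [7 7 7 4 3]
Step 4: flows [0->3,1->3,2->3,3->4] -> levels [6 6 6 6 4]
Step 5: flows [0=3,1=3,2=3,3->4] -> levels [6 6 6 5 5]
Step 6: flows [0->3,1->3,2->3,3=4] -> levels [5 5 5 8 5]
Step 7: flows [3->0,3->1,3->2,3->4] -> levels [6 6 6 4 6]
Step 8: flows [0->3,1->3,2->3,4->3] -> levels [5 5 5 8 5]
  -> period-2 cycle (repeats step 6); tank 3 never drops to <=3
Tank 3 never reaches <=3 within 15 steps

Answer: -1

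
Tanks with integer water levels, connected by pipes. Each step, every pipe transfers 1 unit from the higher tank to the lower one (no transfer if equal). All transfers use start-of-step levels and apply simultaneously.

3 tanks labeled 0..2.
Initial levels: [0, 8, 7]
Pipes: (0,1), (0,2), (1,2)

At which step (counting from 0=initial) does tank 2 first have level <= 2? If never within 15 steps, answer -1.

Step 1: flows [1->0,2->0,1->2] -> levels [2 6 7]
Step 2: flows [1->0,2->0,2->1] -> levels [4 6 5]
Step 3: flows [1->0,2->0,1->2] -> levels [6 4 5]
Step 4: flows [0->1,0->2,2->1] -> levels [4 6 5]
  -> period-2 cycle (repeats step 2); tank 2 never drops to <=2
Tank 2 never reaches <=2 within 15 steps

Answer: -1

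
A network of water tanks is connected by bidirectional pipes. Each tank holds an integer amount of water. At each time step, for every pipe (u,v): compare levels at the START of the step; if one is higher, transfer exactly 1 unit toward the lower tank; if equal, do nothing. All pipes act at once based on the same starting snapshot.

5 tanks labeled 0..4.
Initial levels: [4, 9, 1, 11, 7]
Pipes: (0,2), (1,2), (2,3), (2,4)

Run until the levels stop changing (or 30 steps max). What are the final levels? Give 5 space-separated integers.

Answer: 6 6 8 6 6

Derivation:
Step 1: flows [0->2,1->2,3->2,4->2] -> levels [3 8 5 10 6]
Step 2: flows [2->0,1->2,3->2,4->2] -> levels [4 7 7 9 5]
Step 3: flows [2->0,1=2,3->2,2->4] -> levels [5 7 6 8 6]
Step 4: flows [2->0,1->2,3->2,2=4] -> levels [6 6 7 7 6]
Step 5: flows [2->0,2->1,2=3,2->4] -> levels [7 7 4 7 7]
Step 6: flows [0->2,1->2,3->2,4->2] -> levels [6 6 8 6 6]
Step 7: flows [2->0,2->1,2->3,2->4] -> levels [7 7 4 7 7]
  -> period-2 cycle: step 7 state = step 5 state; never stabilizes
  -> state at step 30: (30-5) mod 2 = 1, same as step 6 -> [6 6 8 6 6]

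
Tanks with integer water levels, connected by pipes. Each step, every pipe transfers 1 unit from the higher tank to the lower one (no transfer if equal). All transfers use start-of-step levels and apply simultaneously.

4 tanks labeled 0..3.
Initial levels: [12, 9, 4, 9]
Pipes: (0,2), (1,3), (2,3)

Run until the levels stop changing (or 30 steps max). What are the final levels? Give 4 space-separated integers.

Step 1: flows [0->2,1=3,3->2] -> levels [11 9 6 8]
Step 2: flows [0->2,1->3,3->2] -> levels [10 8 8 8]
Step 3: flows [0->2,1=3,2=3] -> levels [9 8 9 8]
Step 4: flows [0=2,1=3,2->3] -> levels [9 8 8 9]
Step 5: flows [0->2,3->1,3->2] -> levels [8 9 10 7]
Step 6: flows [2->0,1->3,2->3] -> levels [9 8 8 9]
  -> period-2 cycle: step 6 state = step 4 state; never stabilizes
  -> state at step 30: (30-4) mod 2 = 0, same as step 4 -> [9 8 8 9]

Answer: 9 8 8 9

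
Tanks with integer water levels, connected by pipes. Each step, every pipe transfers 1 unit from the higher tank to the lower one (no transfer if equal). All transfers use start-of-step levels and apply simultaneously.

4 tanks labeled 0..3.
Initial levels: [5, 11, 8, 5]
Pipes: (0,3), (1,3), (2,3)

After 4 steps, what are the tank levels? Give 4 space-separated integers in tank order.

Step 1: flows [0=3,1->3,2->3] -> levels [5 10 7 7]
Step 2: flows [3->0,1->3,2=3] -> levels [6 9 7 7]
Step 3: flows [3->0,1->3,2=3] -> levels [7 8 7 7]
Step 4: flows [0=3,1->3,2=3] -> levels [7 7 7 8]

Answer: 7 7 7 8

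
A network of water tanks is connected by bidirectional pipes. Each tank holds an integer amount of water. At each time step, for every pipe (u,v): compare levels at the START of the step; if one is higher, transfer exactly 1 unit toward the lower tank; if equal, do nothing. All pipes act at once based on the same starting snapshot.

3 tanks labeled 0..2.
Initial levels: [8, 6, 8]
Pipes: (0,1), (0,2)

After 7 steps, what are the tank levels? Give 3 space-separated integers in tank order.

Answer: 6 8 8

Derivation:
Step 1: flows [0->1,0=2] -> levels [7 7 8]
Step 2: flows [0=1,2->0] -> levels [8 7 7]
Step 3: flows [0->1,0->2] -> levels [6 8 8]
Step 4: flows [1->0,2->0] -> levels [8 7 7]
  -> period-2 cycle: step 4 state = step 2 state
  -> state at step 7: (7-2) mod 2 = 1, same as step 3 -> [6 8 8]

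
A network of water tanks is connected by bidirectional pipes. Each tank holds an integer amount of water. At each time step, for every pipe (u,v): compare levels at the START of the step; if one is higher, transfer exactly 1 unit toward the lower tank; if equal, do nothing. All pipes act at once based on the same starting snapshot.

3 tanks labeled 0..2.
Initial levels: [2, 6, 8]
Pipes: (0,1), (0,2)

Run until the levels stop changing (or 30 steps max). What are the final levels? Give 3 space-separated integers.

Step 1: flows [1->0,2->0] -> levels [4 5 7]
Step 2: flows [1->0,2->0] -> levels [6 4 6]
Step 3: flows [0->1,0=2] -> levels [5 5 6]
Step 4: flows [0=1,2->0] -> levels [6 5 5]
Step 5: flows [0->1,0->2] -> levels [4 6 6]
Step 6: flows [1->0,2->0] -> levels [6 5 5]
  -> period-2 cycle: step 6 state = step 4 state; never stabilizes
  -> state at step 30: (30-4) mod 2 = 0, same as step 4 -> [6 5 5]

Answer: 6 5 5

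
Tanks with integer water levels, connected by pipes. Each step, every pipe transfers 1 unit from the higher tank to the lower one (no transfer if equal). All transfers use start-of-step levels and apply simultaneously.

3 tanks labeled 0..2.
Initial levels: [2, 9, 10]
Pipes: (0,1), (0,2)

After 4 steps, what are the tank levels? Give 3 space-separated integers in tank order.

Step 1: flows [1->0,2->0] -> levels [4 8 9]
Step 2: flows [1->0,2->0] -> levels [6 7 8]
Step 3: flows [1->0,2->0] -> levels [8 6 7]
Step 4: flows [0->1,0->2] -> levels [6 7 8]

Answer: 6 7 8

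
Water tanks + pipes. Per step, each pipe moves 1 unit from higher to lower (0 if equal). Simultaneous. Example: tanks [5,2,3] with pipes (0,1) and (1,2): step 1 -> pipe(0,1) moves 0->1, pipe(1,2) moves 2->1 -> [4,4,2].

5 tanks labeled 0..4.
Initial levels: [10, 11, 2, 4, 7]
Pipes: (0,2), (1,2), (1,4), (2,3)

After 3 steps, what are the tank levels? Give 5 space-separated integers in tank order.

Answer: 7 7 7 5 8

Derivation:
Step 1: flows [0->2,1->2,1->4,3->2] -> levels [9 9 5 3 8]
Step 2: flows [0->2,1->2,1->4,2->3] -> levels [8 7 6 4 9]
Step 3: flows [0->2,1->2,4->1,2->3] -> levels [7 7 7 5 8]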